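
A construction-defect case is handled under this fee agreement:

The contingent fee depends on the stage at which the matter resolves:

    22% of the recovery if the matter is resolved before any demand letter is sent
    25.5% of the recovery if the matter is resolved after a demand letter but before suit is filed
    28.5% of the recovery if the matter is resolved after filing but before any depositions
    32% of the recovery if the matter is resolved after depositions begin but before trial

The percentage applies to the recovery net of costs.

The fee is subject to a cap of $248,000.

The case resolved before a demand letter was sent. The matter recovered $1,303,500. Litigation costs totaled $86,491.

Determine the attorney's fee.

$248,000.00

Fee base (net of costs): $1,303,500 − $86,491 = $1,217,009
The matter resolved before a demand letter was sent, so the 22% rate applies.
$1,217,009 × 22% = $267,741.98
$267,741.98 exceeds the $248,000 cap, so the fee is capped at $248,000.00.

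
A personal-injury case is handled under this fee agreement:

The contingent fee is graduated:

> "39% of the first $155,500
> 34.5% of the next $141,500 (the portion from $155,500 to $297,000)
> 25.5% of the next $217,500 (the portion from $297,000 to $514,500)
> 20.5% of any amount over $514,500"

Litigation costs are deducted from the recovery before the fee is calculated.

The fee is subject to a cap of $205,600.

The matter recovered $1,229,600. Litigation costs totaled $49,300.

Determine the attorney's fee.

Fee base (net of costs): $1,229,600 − $49,300 = $1,180,300
First $155,500 at 39% = $60,645.00
Next $141,500 at 34.5% = $48,817.50
Next $217,500 at 25.5% = $55,462.50
Remaining $665,800 at 20.5% = $136,489.00
Fee: $60,645.00 + $48,817.50 + $55,462.50 + $136,489.00 = $301,414.00
$301,414.00 exceeds the $205,600 cap, so the fee is capped at $205,600.00.

$205,600.00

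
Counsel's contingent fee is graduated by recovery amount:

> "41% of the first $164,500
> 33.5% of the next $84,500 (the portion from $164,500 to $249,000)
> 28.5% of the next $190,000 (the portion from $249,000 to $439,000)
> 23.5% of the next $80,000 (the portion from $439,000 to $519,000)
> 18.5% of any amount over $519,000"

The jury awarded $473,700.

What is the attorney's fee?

$158,057.00

First $164,500 at 41% = $67,445.00
Next $84,500 at 33.5% = $28,307.50
Next $190,000 at 28.5% = $54,150.00
Remaining $34,700 at 23.5% = $8,154.50
Fee: $67,445.00 + $28,307.50 + $54,150.00 + $8,154.50 = $158,057.00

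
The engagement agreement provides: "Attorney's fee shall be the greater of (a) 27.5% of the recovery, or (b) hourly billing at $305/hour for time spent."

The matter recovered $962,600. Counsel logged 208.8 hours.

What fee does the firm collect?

$264,715.00

(a) 27.5% of $962,600 = $264,715.00
(b) 208.8 × $305 = $63,684.00
The greater is (a): $264,715.00.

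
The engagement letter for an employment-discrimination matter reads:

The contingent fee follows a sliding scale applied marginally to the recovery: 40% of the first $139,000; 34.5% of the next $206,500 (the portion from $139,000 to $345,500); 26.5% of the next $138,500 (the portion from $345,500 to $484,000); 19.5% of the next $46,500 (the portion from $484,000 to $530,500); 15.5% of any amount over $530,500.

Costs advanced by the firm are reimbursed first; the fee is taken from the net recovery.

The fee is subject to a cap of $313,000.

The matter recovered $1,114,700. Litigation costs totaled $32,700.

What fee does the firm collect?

Fee base (net of costs): $1,114,700 − $32,700 = $1,082,000
First $139,000 at 40% = $55,600.00
Next $206,500 at 34.5% = $71,242.50
Next $138,500 at 26.5% = $36,702.50
Next $46,500 at 19.5% = $9,067.50
Remaining $551,500 at 15.5% = $85,482.50
Fee: $55,600.00 + $71,242.50 + $36,702.50 + $9,067.50 + $85,482.50 = $258,095.00
$258,095.00 is under the $313,000 cap.

$258,095.00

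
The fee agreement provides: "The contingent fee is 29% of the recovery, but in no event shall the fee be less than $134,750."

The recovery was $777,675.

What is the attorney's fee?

$225,525.75

29% of $777,675 = $225,525.75
That exceeds the $134,750 minimum.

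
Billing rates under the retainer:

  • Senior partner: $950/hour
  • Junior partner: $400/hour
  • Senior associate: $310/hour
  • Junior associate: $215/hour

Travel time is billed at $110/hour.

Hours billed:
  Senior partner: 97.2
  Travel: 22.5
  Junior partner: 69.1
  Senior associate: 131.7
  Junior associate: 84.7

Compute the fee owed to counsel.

Senior partner: 97.2 × $950 = $92,340.00
Junior partner: 69.1 × $400 = $27,640.00
Senior associate: 131.7 × $310 = $40,827.00
Junior associate: 84.7 × $215 = $18,210.50
Subtotal: $92,340.00 + $27,640.00 + $40,827.00 + $18,210.50 = $179,017.50
Travel: 22.5 × $110 = $2,475.00
Total: $179,017.50 + $2,475.00 = $181,492.50

$181,492.50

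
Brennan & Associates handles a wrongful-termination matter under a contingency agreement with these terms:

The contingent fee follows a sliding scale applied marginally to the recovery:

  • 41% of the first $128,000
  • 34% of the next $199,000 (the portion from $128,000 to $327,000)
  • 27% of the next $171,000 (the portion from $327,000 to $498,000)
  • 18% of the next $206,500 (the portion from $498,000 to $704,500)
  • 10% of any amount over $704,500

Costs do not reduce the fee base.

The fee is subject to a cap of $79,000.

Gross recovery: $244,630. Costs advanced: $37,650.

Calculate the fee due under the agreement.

Fee base is the gross recovery, $244,630; costs are reimbursed separately.
First $128,000 at 41% = $52,480.00
Remaining $116,630 at 34% = $39,654.20
Fee: $52,480.00 + $39,654.20 = $92,134.20
$92,134.20 exceeds the $79,000 cap, so the fee is capped at $79,000.00.

$79,000.00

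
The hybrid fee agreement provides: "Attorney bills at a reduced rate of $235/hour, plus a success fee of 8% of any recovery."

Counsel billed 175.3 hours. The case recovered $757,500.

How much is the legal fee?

$101,795.50

Hourly: 175.3 × $235 = $41,195.50
Success fee: 8% of $757,500 = $60,600.00
Total: $41,195.50 + $60,600.00 = $101,795.50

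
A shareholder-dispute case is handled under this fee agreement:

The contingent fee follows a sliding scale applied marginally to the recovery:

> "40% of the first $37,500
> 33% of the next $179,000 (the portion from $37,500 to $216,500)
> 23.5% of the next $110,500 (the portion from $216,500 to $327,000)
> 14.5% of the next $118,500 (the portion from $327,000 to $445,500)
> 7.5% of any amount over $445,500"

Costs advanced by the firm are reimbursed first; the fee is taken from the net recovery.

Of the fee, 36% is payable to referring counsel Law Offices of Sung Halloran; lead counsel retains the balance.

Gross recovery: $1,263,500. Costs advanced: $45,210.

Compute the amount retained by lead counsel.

Fee base (net of costs): $1,263,500 − $45,210 = $1,218,290
First $37,500 at 40% = $15,000.00
Next $179,000 at 33% = $59,070.00
Next $110,500 at 23.5% = $25,967.50
Next $118,500 at 14.5% = $17,182.50
Remaining $772,790 at 7.5% = $57,959.25
Fee: $15,000.00 + $59,070.00 + $25,967.50 + $17,182.50 + $57,959.25 = $175,179.25
Referral share: 36% of $175,179.25 = $63,064.53; lead counsel retains $175,179.25 − $63,064.53 = $112,114.72.

$112,114.72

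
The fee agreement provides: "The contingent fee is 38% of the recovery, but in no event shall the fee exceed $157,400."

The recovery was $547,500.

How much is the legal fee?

$157,400.00

38% of $547,500 = $208,050.00
That exceeds the $157,400 cap, so the fee is capped at $157,400.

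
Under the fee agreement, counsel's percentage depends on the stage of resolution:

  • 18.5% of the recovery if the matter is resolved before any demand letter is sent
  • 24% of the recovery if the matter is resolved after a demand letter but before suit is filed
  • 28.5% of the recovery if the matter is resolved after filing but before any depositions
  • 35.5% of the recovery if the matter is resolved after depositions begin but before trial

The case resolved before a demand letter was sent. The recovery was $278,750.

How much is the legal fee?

The matter resolved before a demand letter was sent, so the 18.5% rate applies.
$278,750 × 18.5% = $51,568.75

$51,568.75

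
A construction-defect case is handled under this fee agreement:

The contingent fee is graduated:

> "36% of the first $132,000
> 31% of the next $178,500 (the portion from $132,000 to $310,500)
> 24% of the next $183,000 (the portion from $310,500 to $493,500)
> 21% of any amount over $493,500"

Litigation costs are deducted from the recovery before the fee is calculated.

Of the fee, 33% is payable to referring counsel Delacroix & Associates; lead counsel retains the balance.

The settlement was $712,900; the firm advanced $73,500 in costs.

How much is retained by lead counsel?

$118,867.38

Fee base (net of costs): $712,900 − $73,500 = $639,400
First $132,000 at 36% = $47,520.00
Next $178,500 at 31% = $55,335.00
Next $183,000 at 24% = $43,920.00
Remaining $145,900 at 21% = $30,639.00
Fee: $47,520.00 + $55,335.00 + $43,920.00 + $30,639.00 = $177,414.00
Referral share: 33% of $177,414.00 = $58,546.62; lead counsel retains $177,414.00 − $58,546.62 = $118,867.38.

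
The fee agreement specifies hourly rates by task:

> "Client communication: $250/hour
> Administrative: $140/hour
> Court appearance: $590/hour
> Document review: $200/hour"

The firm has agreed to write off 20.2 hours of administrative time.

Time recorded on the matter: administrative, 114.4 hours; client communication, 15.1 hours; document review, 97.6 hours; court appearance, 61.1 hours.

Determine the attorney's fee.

Client communication: 15.1 × $250 = $3,775.00
Administrative: 114.4 × $140 = $16,016.00
Court appearance: 61.1 × $590 = $36,049.00
Document review: 97.6 × $200 = $19,520.00
Subtotal: $75,360.00
Write-off: 20.2 × $140 = $2,828.00
Total: $75,360.00 − $2,828.00 = $72,532.00

$72,532.00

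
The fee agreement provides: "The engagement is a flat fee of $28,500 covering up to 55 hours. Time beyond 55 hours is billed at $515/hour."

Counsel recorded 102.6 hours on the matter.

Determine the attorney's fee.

$53,014.00

Flat fee: $28,500.00
Excess hours: 102.6 − 55 = 47.6
Overrun: 47.6 × $515 = $24,514.00
Total: $28,500.00 + $24,514.00 = $53,014.00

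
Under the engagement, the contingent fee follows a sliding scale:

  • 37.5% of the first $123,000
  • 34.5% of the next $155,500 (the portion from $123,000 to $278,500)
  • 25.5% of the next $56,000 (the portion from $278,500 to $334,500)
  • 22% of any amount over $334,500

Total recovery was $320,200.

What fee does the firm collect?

$110,406.00

First $123,000 at 37.5% = $46,125.00
Next $155,500 at 34.5% = $53,647.50
Remaining $41,700 at 25.5% = $10,633.50
Fee: $46,125.00 + $53,647.50 + $10,633.50 = $110,406.00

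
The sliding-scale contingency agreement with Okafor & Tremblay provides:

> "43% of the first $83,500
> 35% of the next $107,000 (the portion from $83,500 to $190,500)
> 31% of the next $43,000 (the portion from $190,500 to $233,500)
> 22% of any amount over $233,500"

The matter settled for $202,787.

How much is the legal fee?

First $83,500 at 43% = $35,905.00
Next $107,000 at 35% = $37,450.00
Remaining $12,287 at 31% = $3,808.97
Fee: $35,905.00 + $37,450.00 + $3,808.97 = $77,163.97

$77,163.97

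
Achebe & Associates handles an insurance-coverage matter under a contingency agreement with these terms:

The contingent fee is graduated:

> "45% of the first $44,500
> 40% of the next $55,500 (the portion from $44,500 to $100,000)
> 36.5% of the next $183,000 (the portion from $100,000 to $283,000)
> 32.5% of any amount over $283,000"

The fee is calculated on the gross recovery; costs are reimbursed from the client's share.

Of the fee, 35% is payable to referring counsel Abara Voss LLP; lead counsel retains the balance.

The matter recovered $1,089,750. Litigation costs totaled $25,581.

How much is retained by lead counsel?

Fee base is the gross recovery, $1,089,750; costs are reimbursed separately.
First $44,500 at 45% = $20,025.00
Next $55,500 at 40% = $22,200.00
Next $183,000 at 36.5% = $66,795.00
Remaining $806,750 at 32.5% = $262,193.75
Fee: $20,025.00 + $22,200.00 + $66,795.00 + $262,193.75 = $371,213.75
Referral share: 35% of $371,213.75 = $129,924.81; lead counsel retains $371,213.75 − $129,924.81 = $241,288.94.

$241,288.94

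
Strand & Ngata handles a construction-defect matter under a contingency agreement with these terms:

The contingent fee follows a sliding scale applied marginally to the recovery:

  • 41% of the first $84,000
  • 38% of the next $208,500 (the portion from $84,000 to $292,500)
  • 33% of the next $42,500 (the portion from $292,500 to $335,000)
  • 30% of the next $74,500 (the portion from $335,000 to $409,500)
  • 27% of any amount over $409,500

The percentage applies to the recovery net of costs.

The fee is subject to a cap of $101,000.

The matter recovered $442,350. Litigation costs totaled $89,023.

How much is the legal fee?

Fee base (net of costs): $442,350 − $89,023 = $353,327
First $84,000 at 41% = $34,440.00
Next $208,500 at 38% = $79,230.00
Next $42,500 at 33% = $14,025.00
Remaining $18,327 at 30% = $5,498.10
Fee: $34,440.00 + $79,230.00 + $14,025.00 + $5,498.10 = $133,193.10
$133,193.10 exceeds the $101,000 cap, so the fee is capped at $101,000.00.

$101,000.00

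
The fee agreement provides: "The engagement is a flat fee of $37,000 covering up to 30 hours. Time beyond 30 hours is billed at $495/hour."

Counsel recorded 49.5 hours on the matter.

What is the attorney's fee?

Flat fee: $37,000.00
Excess hours: 49.5 − 30 = 19.5
Overrun: 19.5 × $495 = $9,652.50
Total: $37,000.00 + $9,652.50 = $46,652.50

$46,652.50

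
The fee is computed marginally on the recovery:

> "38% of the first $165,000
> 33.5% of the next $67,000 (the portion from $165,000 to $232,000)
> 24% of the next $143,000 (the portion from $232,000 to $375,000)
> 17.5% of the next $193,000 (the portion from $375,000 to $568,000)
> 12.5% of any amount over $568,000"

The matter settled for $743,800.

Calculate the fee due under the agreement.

$175,215.00

First $165,000 at 38% = $62,700.00
Next $67,000 at 33.5% = $22,445.00
Next $143,000 at 24% = $34,320.00
Next $193,000 at 17.5% = $33,775.00
Remaining $175,800 at 12.5% = $21,975.00
Fee: $62,700.00 + $22,445.00 + $34,320.00 + $33,775.00 + $21,975.00 = $175,215.00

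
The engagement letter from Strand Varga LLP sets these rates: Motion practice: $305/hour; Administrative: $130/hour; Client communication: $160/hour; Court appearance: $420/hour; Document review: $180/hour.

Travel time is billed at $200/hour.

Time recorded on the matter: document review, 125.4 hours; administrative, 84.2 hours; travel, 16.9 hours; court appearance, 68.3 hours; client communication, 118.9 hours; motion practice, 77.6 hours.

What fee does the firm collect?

Motion practice: 77.6 × $305 = $23,668.00
Administrative: 84.2 × $130 = $10,946.00
Client communication: 118.9 × $160 = $19,024.00
Court appearance: 68.3 × $420 = $28,686.00
Document review: 125.4 × $180 = $22,572.00
Subtotal: $23,668.00 + $10,946.00 + $19,024.00 + $28,686.00 + $22,572.00 = $104,896.00
Travel: 16.9 × $200 = $3,380.00
Total: $104,896.00 + $3,380.00 = $108,276.00

$108,276.00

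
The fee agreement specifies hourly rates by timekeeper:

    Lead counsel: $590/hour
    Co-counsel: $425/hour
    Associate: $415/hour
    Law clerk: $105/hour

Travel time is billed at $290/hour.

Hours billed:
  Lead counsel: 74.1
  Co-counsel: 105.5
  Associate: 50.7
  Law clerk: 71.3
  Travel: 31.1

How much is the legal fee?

Lead counsel: 74.1 × $590 = $43,719.00
Co-counsel: 105.5 × $425 = $44,837.50
Associate: 50.7 × $415 = $21,040.50
Law clerk: 71.3 × $105 = $7,486.50
Subtotal: $43,719.00 + $44,837.50 + $21,040.50 + $7,486.50 = $117,083.50
Travel: 31.1 × $290 = $9,019.00
Total: $117,083.50 + $9,019.00 = $126,102.50

$126,102.50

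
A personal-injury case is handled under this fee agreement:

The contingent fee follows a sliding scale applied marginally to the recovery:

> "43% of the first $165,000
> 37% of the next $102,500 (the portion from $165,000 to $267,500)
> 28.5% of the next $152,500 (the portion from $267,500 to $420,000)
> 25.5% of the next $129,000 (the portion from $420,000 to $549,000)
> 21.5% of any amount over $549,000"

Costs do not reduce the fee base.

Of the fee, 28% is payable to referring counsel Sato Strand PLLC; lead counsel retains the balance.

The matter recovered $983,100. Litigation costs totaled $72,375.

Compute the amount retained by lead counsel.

Fee base is the gross recovery, $983,100; costs are reimbursed separately.
First $165,000 at 43% = $70,950.00
Next $102,500 at 37% = $37,925.00
Next $152,500 at 28.5% = $43,462.50
Next $129,000 at 25.5% = $32,895.00
Remaining $434,100 at 21.5% = $93,331.50
Fee: $70,950.00 + $37,925.00 + $43,462.50 + $32,895.00 + $93,331.50 = $278,564.00
Referral share: 28% of $278,564.00 = $77,997.92; lead counsel retains $278,564.00 − $77,997.92 = $200,566.08.

$200,566.08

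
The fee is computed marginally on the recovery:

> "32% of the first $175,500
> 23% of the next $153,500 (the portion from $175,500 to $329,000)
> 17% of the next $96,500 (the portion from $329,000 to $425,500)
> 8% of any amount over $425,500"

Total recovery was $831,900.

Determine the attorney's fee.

First $175,500 at 32% = $56,160.00
Next $153,500 at 23% = $35,305.00
Next $96,500 at 17% = $16,405.00
Remaining $406,400 at 8% = $32,512.00
Fee: $56,160.00 + $35,305.00 + $16,405.00 + $32,512.00 = $140,382.00

$140,382.00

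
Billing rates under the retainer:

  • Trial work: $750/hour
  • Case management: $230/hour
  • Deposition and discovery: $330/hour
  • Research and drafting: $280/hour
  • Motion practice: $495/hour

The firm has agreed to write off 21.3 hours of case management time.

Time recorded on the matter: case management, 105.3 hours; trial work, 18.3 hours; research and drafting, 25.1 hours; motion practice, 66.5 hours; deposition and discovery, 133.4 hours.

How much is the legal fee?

$117,012.50

Trial work: 18.3 × $750 = $13,725.00
Case management: 105.3 × $230 = $24,219.00
Deposition and discovery: 133.4 × $330 = $44,022.00
Research and drafting: 25.1 × $280 = $7,028.00
Motion practice: 66.5 × $495 = $32,917.50
Subtotal: $121,911.50
Write-off: 21.3 × $230 = $4,899.00
Total: $121,911.50 − $4,899.00 = $117,012.50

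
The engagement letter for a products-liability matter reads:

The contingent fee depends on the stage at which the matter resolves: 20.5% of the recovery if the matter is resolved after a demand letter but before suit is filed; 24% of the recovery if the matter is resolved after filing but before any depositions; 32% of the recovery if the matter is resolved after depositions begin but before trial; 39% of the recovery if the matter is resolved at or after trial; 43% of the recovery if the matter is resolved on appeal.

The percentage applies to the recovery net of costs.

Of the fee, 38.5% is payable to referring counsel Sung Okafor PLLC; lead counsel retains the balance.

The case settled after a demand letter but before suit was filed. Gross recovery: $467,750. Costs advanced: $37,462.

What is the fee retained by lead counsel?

$54,248.56

Fee base (net of costs): $467,750 − $37,462 = $430,288
The matter settled after a demand letter but before suit was filed, so the 20.5% rate applies.
$430,288 × 20.5% = $88,209.04
Referral share: 38.5% of $88,209.04 = $33,960.48; lead counsel retains $88,209.04 − $33,960.48 = $54,248.56.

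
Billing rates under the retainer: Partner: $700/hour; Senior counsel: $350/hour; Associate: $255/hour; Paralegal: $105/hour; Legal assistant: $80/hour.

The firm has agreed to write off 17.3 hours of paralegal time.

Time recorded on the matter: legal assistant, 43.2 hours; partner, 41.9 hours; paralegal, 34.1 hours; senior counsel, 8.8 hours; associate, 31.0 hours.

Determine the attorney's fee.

$45,535.00

Partner: 41.9 × $700 = $29,330.00
Senior counsel: 8.8 × $350 = $3,080.00
Associate: 31.0 × $255 = $7,905.00
Paralegal: 34.1 × $105 = $3,580.50
Legal assistant: 43.2 × $80 = $3,456.00
Subtotal: $47,351.50
Write-off: 17.3 × $105 = $1,816.50
Total: $47,351.50 − $1,816.50 = $45,535.00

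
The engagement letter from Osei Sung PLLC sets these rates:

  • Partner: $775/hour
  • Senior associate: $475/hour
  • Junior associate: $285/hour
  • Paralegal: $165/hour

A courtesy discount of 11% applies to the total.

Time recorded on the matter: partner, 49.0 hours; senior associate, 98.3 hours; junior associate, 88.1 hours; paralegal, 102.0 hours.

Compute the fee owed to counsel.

$112,679.34

Partner: 49.0 × $775 = $37,975.00
Senior associate: 98.3 × $475 = $46,692.50
Junior associate: 88.1 × $285 = $25,108.50
Paralegal: 102.0 × $165 = $16,830.00
Subtotal: $126,606.00
Less 11% discount: −$13,926.66
Total: $126,606.00 − $13,926.66 = $112,679.34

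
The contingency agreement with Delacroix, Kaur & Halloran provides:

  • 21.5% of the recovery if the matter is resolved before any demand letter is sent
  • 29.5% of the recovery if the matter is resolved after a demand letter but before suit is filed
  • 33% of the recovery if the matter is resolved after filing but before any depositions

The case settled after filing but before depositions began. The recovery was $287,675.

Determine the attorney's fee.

$94,932.75

The matter settled after filing but before depositions began, so the 33% rate applies.
$287,675 × 33% = $94,932.75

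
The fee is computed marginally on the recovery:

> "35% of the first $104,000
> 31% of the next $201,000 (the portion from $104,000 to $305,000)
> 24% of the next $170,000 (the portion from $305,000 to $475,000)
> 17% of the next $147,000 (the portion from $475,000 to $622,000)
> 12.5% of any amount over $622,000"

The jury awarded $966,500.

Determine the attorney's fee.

First $104,000 at 35% = $36,400.00
Next $201,000 at 31% = $62,310.00
Next $170,000 at 24% = $40,800.00
Next $147,000 at 17% = $24,990.00
Remaining $344,500 at 12.5% = $43,062.50
Fee: $36,400.00 + $62,310.00 + $40,800.00 + $24,990.00 + $43,062.50 = $207,562.50

$207,562.50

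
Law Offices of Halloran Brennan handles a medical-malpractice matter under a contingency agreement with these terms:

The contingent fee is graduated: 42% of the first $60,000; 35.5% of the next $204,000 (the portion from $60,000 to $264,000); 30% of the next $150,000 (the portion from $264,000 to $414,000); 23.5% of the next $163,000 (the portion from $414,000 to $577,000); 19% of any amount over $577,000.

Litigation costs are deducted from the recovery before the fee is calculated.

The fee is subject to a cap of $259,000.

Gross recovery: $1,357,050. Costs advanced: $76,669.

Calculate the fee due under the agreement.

$259,000.00

Fee base (net of costs): $1,357,050 − $76,669 = $1,280,381
First $60,000 at 42% = $25,200.00
Next $204,000 at 35.5% = $72,420.00
Next $150,000 at 30% = $45,000.00
Next $163,000 at 23.5% = $38,305.00
Remaining $703,381 at 19% = $133,642.39
Fee: $25,200.00 + $72,420.00 + $45,000.00 + $38,305.00 + $133,642.39 = $314,567.39
$314,567.39 exceeds the $259,000 cap, so the fee is capped at $259,000.00.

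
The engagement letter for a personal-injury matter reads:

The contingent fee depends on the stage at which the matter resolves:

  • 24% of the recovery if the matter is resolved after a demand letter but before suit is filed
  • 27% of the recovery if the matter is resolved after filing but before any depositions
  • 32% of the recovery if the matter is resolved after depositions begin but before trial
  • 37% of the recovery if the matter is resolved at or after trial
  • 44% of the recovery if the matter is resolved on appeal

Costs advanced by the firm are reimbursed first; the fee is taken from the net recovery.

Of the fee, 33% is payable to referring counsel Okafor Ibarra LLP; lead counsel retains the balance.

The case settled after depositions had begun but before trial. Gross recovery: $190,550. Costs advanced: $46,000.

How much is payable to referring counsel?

Fee base (net of costs): $190,550 − $46,000 = $144,550
The matter settled after depositions had begun but before trial, so the 32% rate applies.
$144,550 × 32% = $46,256.00
Referral share: 33% of $46,256.00 = $15,264.48; lead counsel retains $46,256.00 − $15,264.48 = $30,991.52.

$15,264.48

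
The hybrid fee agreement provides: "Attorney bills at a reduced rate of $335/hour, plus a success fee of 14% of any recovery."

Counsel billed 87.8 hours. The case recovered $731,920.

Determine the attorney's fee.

$131,881.80

Hourly: 87.8 × $335 = $29,413.00
Success fee: 14% of $731,920 = $102,468.80
Total: $29,413.00 + $102,468.80 = $131,881.80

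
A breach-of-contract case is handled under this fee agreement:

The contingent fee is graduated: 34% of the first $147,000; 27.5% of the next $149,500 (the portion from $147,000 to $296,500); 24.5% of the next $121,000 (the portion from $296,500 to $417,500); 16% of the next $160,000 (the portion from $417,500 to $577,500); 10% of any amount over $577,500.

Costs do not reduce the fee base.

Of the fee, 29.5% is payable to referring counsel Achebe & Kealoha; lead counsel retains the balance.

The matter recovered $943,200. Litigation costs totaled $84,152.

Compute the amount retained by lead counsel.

$128,949.79

Fee base is the gross recovery, $943,200; costs are reimbursed separately.
First $147,000 at 34% = $49,980.00
Next $149,500 at 27.5% = $41,112.50
Next $121,000 at 24.5% = $29,645.00
Next $160,000 at 16% = $25,600.00
Remaining $365,700 at 10% = $36,570.00
Fee: $49,980.00 + $41,112.50 + $29,645.00 + $25,600.00 + $36,570.00 = $182,907.50
Referral share: 29.5% of $182,907.50 = $53,957.71; lead counsel retains $182,907.50 − $53,957.71 = $128,949.79.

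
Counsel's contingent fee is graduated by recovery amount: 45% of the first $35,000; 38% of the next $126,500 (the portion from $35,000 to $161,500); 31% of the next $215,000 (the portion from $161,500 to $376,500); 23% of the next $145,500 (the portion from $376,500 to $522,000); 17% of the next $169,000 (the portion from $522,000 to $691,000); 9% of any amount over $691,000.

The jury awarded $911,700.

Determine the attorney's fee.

$212,528.00

First $35,000 at 45% = $15,750.00
Next $126,500 at 38% = $48,070.00
Next $215,000 at 31% = $66,650.00
Next $145,500 at 23% = $33,465.00
Next $169,000 at 17% = $28,730.00
Remaining $220,700 at 9% = $19,863.00
Fee: $15,750.00 + $48,070.00 + $66,650.00 + $33,465.00 + $28,730.00 + $19,863.00 = $212,528.00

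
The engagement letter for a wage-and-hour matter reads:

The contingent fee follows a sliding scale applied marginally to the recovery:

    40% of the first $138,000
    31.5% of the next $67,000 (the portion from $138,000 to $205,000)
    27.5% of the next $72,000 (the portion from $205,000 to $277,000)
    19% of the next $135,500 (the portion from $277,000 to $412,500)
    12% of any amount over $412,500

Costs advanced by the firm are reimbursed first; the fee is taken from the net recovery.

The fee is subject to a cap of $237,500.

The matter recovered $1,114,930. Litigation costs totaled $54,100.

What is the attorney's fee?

$199,649.60

Fee base (net of costs): $1,114,930 − $54,100 = $1,060,830
First $138,000 at 40% = $55,200.00
Next $67,000 at 31.5% = $21,105.00
Next $72,000 at 27.5% = $19,800.00
Next $135,500 at 19% = $25,745.00
Remaining $648,330 at 12% = $77,799.60
Fee: $55,200.00 + $21,105.00 + $19,800.00 + $25,745.00 + $77,799.60 = $199,649.60
$199,649.60 is under the $237,500 cap.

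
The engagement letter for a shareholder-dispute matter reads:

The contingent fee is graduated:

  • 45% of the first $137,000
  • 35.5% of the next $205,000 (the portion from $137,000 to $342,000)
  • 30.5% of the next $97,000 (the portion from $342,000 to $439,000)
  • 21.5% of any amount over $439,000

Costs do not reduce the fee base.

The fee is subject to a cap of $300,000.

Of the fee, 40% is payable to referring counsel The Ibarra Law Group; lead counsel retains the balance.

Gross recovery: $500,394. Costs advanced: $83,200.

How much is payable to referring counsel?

Fee base is the gross recovery, $500,394; costs are reimbursed separately.
First $137,000 at 45% = $61,650.00
Next $205,000 at 35.5% = $72,775.00
Next $97,000 at 30.5% = $29,585.00
Remaining $61,394 at 21.5% = $13,199.71
Fee: $61,650.00 + $72,775.00 + $29,585.00 + $13,199.71 = $177,209.71
$177,209.71 is under the $300,000 cap.
Referral share: 40% of $177,209.71 = $70,883.88; lead counsel retains $177,209.71 − $70,883.88 = $106,325.83.

$70,883.88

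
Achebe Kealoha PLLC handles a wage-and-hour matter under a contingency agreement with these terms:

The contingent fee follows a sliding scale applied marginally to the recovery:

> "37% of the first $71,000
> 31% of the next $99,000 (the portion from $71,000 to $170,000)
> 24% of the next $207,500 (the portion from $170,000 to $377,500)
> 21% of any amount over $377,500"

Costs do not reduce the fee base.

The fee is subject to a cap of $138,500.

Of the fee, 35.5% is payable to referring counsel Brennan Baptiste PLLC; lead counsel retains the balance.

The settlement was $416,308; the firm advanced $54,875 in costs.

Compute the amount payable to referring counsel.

Fee base is the gross recovery, $416,308; costs are reimbursed separately.
First $71,000 at 37% = $26,270.00
Next $99,000 at 31% = $30,690.00
Next $207,500 at 24% = $49,800.00
Remaining $38,808 at 21% = $8,149.68
Fee: $26,270.00 + $30,690.00 + $49,800.00 + $8,149.68 = $114,909.68
$114,909.68 is under the $138,500 cap.
Referral share: 35.5% of $114,909.68 = $40,792.94; lead counsel retains $114,909.68 − $40,792.94 = $74,116.74.

$40,792.94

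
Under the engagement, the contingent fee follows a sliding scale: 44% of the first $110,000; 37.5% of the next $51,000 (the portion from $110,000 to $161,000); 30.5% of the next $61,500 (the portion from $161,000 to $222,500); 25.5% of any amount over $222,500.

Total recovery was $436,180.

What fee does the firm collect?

First $110,000 at 44% = $48,400.00
Next $51,000 at 37.5% = $19,125.00
Next $61,500 at 30.5% = $18,757.50
Remaining $213,680 at 25.5% = $54,488.40
Fee: $48,400.00 + $19,125.00 + $18,757.50 + $54,488.40 = $140,770.90

$140,770.90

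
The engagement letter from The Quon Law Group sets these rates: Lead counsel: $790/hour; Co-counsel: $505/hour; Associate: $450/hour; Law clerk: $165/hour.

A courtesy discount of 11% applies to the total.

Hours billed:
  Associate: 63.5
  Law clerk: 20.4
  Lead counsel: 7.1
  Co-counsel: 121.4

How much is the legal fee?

$87,982.73

Lead counsel: 7.1 × $790 = $5,609.00
Co-counsel: 121.4 × $505 = $61,307.00
Associate: 63.5 × $450 = $28,575.00
Law clerk: 20.4 × $165 = $3,366.00
Subtotal: $98,857.00
Less 11% discount: −$10,874.27
Total: $98,857.00 − $10,874.27 = $87,982.73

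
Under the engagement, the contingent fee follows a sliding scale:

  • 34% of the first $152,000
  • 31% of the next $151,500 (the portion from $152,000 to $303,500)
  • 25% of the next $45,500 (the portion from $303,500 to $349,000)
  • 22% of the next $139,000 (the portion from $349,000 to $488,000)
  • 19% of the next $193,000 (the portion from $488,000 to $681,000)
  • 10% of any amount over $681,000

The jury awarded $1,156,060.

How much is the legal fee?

$224,776.00

First $152,000 at 34% = $51,680.00
Next $151,500 at 31% = $46,965.00
Next $45,500 at 25% = $11,375.00
Next $139,000 at 22% = $30,580.00
Next $193,000 at 19% = $36,670.00
Remaining $475,060 at 10% = $47,506.00
Fee: $51,680.00 + $46,965.00 + $11,375.00 + $30,580.00 + $36,670.00 + $47,506.00 = $224,776.00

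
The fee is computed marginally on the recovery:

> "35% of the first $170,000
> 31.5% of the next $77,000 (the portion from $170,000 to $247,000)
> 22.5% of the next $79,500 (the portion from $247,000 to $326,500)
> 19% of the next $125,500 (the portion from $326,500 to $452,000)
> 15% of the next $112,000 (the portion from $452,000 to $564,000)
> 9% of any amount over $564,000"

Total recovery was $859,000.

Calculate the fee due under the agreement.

$168,837.50

First $170,000 at 35% = $59,500.00
Next $77,000 at 31.5% = $24,255.00
Next $79,500 at 22.5% = $17,887.50
Next $125,500 at 19% = $23,845.00
Next $112,000 at 15% = $16,800.00
Remaining $295,000 at 9% = $26,550.00
Fee: $59,500.00 + $24,255.00 + $17,887.50 + $23,845.00 + $16,800.00 + $26,550.00 = $168,837.50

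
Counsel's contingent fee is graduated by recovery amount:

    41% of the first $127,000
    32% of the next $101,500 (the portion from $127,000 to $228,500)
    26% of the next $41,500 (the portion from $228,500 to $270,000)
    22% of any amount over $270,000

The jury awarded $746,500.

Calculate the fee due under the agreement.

$200,170.00

First $127,000 at 41% = $52,070.00
Next $101,500 at 32% = $32,480.00
Next $41,500 at 26% = $10,790.00
Remaining $476,500 at 22% = $104,830.00
Fee: $52,070.00 + $32,480.00 + $10,790.00 + $104,830.00 = $200,170.00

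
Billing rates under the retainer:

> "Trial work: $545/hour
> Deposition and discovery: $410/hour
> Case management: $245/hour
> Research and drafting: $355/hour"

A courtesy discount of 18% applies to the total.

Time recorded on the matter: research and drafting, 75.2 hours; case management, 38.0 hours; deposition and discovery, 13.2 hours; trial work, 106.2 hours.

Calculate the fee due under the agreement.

$81,423.54

Trial work: 106.2 × $545 = $57,879.00
Deposition and discovery: 13.2 × $410 = $5,412.00
Case management: 38.0 × $245 = $9,310.00
Research and drafting: 75.2 × $355 = $26,696.00
Subtotal: $99,297.00
Less 18% discount: −$17,873.46
Total: $99,297.00 − $17,873.46 = $81,423.54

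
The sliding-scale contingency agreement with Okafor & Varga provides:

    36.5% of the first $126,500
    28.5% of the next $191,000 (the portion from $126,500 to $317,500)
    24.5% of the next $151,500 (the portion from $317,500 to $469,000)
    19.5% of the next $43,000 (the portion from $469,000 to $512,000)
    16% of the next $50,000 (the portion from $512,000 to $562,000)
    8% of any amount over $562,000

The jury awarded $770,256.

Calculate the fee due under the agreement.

First $126,500 at 36.5% = $46,172.50
Next $191,000 at 28.5% = $54,435.00
Next $151,500 at 24.5% = $37,117.50
Next $43,000 at 19.5% = $8,385.00
Next $50,000 at 16% = $8,000.00
Remaining $208,256 at 8% = $16,660.48
Fee: $46,172.50 + $54,435.00 + $37,117.50 + $8,385.00 + $8,000.00 + $16,660.48 = $170,770.48

$170,770.48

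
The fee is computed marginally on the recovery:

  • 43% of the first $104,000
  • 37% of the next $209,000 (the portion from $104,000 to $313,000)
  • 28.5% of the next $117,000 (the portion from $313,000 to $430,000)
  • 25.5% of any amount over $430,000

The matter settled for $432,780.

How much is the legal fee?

$156,103.90

First $104,000 at 43% = $44,720.00
Next $209,000 at 37% = $77,330.00
Next $117,000 at 28.5% = $33,345.00
Remaining $2,780 at 25.5% = $708.90
Fee: $44,720.00 + $77,330.00 + $33,345.00 + $708.90 = $156,103.90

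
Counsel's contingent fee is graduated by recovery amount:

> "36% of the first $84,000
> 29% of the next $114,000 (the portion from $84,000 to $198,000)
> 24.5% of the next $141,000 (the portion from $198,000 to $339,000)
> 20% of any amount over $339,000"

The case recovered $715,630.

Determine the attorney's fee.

$173,171.00

First $84,000 at 36% = $30,240.00
Next $114,000 at 29% = $33,060.00
Next $141,000 at 24.5% = $34,545.00
Remaining $376,630 at 20% = $75,326.00
Fee: $30,240.00 + $33,060.00 + $34,545.00 + $75,326.00 = $173,171.00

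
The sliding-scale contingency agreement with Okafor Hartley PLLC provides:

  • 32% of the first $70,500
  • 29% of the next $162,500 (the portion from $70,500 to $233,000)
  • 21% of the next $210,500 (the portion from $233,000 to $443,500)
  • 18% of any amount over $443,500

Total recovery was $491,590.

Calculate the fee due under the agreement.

First $70,500 at 32% = $22,560.00
Next $162,500 at 29% = $47,125.00
Next $210,500 at 21% = $44,205.00
Remaining $48,090 at 18% = $8,656.20
Fee: $22,560.00 + $47,125.00 + $44,205.00 + $8,656.20 = $122,546.20

$122,546.20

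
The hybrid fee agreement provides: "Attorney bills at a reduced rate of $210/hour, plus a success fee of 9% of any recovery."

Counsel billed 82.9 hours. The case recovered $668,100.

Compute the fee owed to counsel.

Hourly: 82.9 × $210 = $17,409.00
Success fee: 9% of $668,100 = $60,129.00
Total: $17,409.00 + $60,129.00 = $77,538.00

$77,538.00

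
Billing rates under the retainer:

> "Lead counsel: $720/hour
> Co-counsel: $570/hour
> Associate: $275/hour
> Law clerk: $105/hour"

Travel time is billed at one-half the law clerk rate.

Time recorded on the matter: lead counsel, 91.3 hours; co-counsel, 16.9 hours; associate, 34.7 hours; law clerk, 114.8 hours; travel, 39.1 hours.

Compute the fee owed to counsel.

Lead counsel: 91.3 × $720 = $65,736.00
Co-counsel: 16.9 × $570 = $9,633.00
Associate: 34.7 × $275 = $9,542.50
Law clerk: 114.8 × $105 = $12,054.00
Subtotal: $65,736.00 + $9,633.00 + $9,542.50 + $12,054.00 = $96,965.50
Travel: 39.1 × ($105 ÷ 2) = 39.1 × $52.50 = $2,052.75
Total: $96,965.50 + $2,052.75 = $99,018.25

$99,018.25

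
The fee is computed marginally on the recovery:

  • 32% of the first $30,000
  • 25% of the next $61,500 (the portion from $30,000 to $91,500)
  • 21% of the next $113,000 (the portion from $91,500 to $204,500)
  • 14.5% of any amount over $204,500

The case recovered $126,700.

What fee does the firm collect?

$32,367.00

First $30,000 at 32% = $9,600.00
Next $61,500 at 25% = $15,375.00
Remaining $35,200 at 21% = $7,392.00
Fee: $9,600.00 + $15,375.00 + $7,392.00 = $32,367.00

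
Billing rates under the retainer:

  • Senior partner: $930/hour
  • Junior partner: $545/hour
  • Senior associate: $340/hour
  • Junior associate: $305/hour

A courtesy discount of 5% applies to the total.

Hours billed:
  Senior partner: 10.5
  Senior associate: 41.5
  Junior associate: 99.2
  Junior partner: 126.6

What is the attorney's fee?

$116,971.60

Senior partner: 10.5 × $930 = $9,765.00
Junior partner: 126.6 × $545 = $68,997.00
Senior associate: 41.5 × $340 = $14,110.00
Junior associate: 99.2 × $305 = $30,256.00
Subtotal: $123,128.00
Less 5% discount: −$6,156.40
Total: $123,128.00 − $6,156.40 = $116,971.60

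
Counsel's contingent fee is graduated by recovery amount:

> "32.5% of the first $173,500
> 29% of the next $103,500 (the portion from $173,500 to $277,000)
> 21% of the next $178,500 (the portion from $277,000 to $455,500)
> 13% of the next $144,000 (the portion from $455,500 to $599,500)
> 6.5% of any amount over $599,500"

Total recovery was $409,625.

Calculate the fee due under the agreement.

$114,253.75

First $173,500 at 32.5% = $56,387.50
Next $103,500 at 29% = $30,015.00
Remaining $132,625 at 21% = $27,851.25
Fee: $56,387.50 + $30,015.00 + $27,851.25 = $114,253.75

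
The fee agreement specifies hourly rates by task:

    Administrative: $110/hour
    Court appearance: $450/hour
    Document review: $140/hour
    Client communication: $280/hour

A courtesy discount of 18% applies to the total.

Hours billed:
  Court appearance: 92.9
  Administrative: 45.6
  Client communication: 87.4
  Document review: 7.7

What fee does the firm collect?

$59,344.22

Administrative: 45.6 × $110 = $5,016.00
Court appearance: 92.9 × $450 = $41,805.00
Document review: 7.7 × $140 = $1,078.00
Client communication: 87.4 × $280 = $24,472.00
Subtotal: $72,371.00
Less 18% discount: −$13,026.78
Total: $72,371.00 − $13,026.78 = $59,344.22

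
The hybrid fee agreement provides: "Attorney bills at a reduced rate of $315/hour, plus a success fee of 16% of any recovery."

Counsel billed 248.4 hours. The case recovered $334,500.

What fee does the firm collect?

$131,766.00

Hourly: 248.4 × $315 = $78,246.00
Success fee: 16% of $334,500 = $53,520.00
Total: $78,246.00 + $53,520.00 = $131,766.00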